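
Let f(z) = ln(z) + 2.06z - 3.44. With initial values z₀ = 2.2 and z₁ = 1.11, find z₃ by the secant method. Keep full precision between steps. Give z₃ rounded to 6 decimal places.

1.480427

f(z_0) = 1.880457, f(z_1) = -1.049040
z_2 = 1.110000 - (-1.049040)·(1.110000 - 2.200000)/(-1.049040 - (1.880457)) = 1.500324; f(z_2) = 0.056349
z_3 = 1.500324 - (0.056349)·(1.500324 - 1.110000)/(0.056349 - (-1.049040)) = 1.480427; f(z_3) = 0.002010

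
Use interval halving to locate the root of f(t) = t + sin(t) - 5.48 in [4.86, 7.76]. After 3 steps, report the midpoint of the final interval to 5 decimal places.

f(4.860000) = -1.609125, f(7.760000) = 3.275587 (opposite signs)
step 1: m = 6.310000, f(m) = 0.856811 > 0 → root in [4.860000, 6.310000]
step 2: m = 5.585000, f(m) = -0.537829 < 0 → root in [5.585000, 6.310000]
step 3: m = 5.947500, f(m) = 0.138084 > 0 → root in [5.585000, 5.947500]
Midpoint of [5.585000, 5.947500] = 5.766250

5.76625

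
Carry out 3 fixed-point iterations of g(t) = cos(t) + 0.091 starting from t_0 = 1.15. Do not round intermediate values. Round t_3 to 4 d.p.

0.6573

t_1 = g(1.150000) = 0.499487
t_2 = g(0.499487) = 0.968828
t_3 = g(0.968828) = 0.657266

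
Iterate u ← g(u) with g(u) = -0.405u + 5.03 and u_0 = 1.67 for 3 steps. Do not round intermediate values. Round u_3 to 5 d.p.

u_1 = g(1.670000) = 4.353650
u_2 = g(4.353650) = 3.266772
u_3 = g(3.266772) = 3.706957

3.70696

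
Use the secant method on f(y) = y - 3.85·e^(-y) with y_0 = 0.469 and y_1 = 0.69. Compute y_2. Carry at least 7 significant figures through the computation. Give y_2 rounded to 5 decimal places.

1.08261

f(y_0) = -1.939666, f(y_1) = -1.241068
y_2 = 0.690000 - (-1.241068)·(0.690000 - 0.469000)/(-1.241068 - (-1.939666)) = 1.082609; f(y_2) = -0.221427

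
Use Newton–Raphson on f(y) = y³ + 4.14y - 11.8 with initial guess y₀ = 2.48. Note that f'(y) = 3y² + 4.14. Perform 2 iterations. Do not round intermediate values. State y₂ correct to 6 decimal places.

1.700775

y_0 = 2.480000: f = 13.720192, f' = 22.591200 → y_1 = 2.480000 - (13.720192)/(22.591200) = 1.872675
y_1 = 1.872675: f = 2.520186, f' = 14.660739 → y_2 = 1.872675 - (2.520186)/(14.660739) = 1.700775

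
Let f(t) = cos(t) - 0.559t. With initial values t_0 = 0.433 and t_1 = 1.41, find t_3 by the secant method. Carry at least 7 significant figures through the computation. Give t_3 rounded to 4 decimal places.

f(t_0) = 0.665664, f(t_1) = -0.628086
t_2 = 1.410000 - (-0.628086)·(1.410000 - 0.433000)/(-0.628086 - (0.665664)) = 0.935689; f(t_2) = 0.070214
t_3 = 0.935689 - (0.070214)·(0.935689 - 1.410000)/(0.070214 - (-0.628086)) = 0.983381; f(t_3) = 0.004502

0.9834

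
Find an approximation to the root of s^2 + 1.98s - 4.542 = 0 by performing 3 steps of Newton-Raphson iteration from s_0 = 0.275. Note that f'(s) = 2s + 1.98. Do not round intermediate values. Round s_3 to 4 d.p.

Newton update: s ← s − f(s)/f'(s).
s_0 = 0.275000: f = -3.921875, f' = 2.530000 → s_1 = 0.275000 - (-3.921875)/(2.530000) = 1.825148
s_1 = 1.825148: f = 2.402960, f' = 5.630296 → s_2 = 1.825148 - (2.402960)/(5.630296) = 1.398357
s_2 = 1.398357: f = 0.182151, f' = 4.776715 → s_3 = 1.398357 - (0.182151)/(4.776715) = 1.360224

1.3602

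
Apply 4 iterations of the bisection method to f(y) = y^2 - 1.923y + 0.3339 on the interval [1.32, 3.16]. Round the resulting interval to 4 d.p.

f(1.320000) = -0.462060, f(3.160000) = 4.242820 (opposite signs)
step 1: m = 2.240000, f(m) = 1.043980 > 0 → root in [1.320000, 2.240000]
step 2: m = 1.780000, f(m) = 0.079360 > 0 → root in [1.320000, 1.780000]
step 3: m = 1.550000, f(m) = -0.244250 < 0 → root in [1.550000, 1.780000]
step 4: m = 1.665000, f(m) = -0.095670 < 0 → root in [1.665000, 1.780000]

[1.6650, 1.7800]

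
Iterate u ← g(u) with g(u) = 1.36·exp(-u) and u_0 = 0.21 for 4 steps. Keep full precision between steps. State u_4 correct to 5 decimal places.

0.57219

u_1 = g(0.210000) = 1.102395
u_2 = g(1.102395) = 0.451622
u_3 = g(0.451622) = 0.865769
u_4 = g(0.865769) = 0.572190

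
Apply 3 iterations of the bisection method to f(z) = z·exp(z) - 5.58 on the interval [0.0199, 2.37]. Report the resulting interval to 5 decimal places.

[1.19495, 1.48871]

f(0.019900) = -5.559700, f(2.370000) = 19.772820 (opposite signs)
step 1: m = 1.194950, f(m) = -1.632611 < 0 → root in [1.194950, 2.370000]
step 2: m = 1.782475, f(m) = 5.016014 > 0 → root in [1.194950, 1.782475]
step 3: m = 1.488713, f(m) = 1.017060 > 0 → root in [1.194950, 1.488713]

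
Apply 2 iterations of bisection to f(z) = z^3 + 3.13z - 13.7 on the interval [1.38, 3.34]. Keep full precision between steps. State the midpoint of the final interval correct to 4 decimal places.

2.1150

f(1.380000) = -6.752528, f(3.340000) = 34.013904 (opposite signs)
step 1: m = 2.360000, f(m) = 6.831056 > 0 → root in [1.380000, 2.360000]
step 2: m = 1.870000, f(m) = -1.307697 < 0 → root in [1.870000, 2.360000]
Midpoint of [1.870000, 2.360000] = 2.115000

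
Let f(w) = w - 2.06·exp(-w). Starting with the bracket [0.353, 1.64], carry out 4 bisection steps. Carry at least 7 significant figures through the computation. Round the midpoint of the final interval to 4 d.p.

f(0.353000) = -1.094309, f(1.640000) = 1.240401 (opposite signs)
step 1: m = 0.996500, f(m) = 0.236011 > 0 → root in [0.353000, 0.996500]
step 2: m = 0.674750, f(m) = -0.374374 < 0 → root in [0.674750, 0.996500]
step 3: m = 0.835625, f(m) = -0.057598 < 0 → root in [0.835625, 0.996500]
step 4: m = 0.916063, f(m) = 0.091874 > 0 → root in [0.835625, 0.916063]
Midpoint of [0.835625, 0.916063] = 0.875844

0.8758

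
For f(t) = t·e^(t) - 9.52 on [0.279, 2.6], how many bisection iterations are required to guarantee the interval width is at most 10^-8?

28

Initial width b − a = 2.6 − 0.279 = 2.321000.
After n steps the width is (b−a)/2^n; need (b−a)/2^n ≤ 10^-8.
So n ≥ log₂(2.321000/10^-8) = log₂(232100000.0000) ≈ 27.7902.
Hence n = 28.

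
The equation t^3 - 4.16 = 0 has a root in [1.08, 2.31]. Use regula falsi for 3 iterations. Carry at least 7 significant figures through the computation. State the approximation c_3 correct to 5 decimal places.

f(1.080000) = -2.900288, f(2.310000) = 8.166391
step 1: c = 1.402351, f(c) = -1.402153 < 0 → new bracket [1.402351, 2.310000]
step 2: c = 1.535356, f(c) = -0.540679 < 0 → new bracket [1.535356, 2.310000]
step 3: c = 1.583459, f(c) = -0.189730 < 0 → new bracket [1.583459, 2.310000]

1.58346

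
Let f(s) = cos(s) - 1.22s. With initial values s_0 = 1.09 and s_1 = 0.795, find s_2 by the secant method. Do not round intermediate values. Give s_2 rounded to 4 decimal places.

Secant update: s_(k+1) = s_k − f(s_k)·(s_k − s_(k-1))/(f(s_k) − f(s_(k-1))).
f(s_0) = -0.867315, f(s_1) = -0.269615
s_2 = 0.795000 - (-0.269615)·(0.795000 - 1.090000)/(-0.269615 - (-0.867315)) = 0.661929; f(s_2) = -0.018745

0.6619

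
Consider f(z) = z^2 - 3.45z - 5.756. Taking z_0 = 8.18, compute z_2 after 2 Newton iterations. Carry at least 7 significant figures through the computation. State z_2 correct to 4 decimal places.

f'(z) = 2z - 3.45
z_0 = 8.180000: f = 32.935400, f' = 12.910000 → z_1 = 8.180000 - (32.935400)/(12.910000) = 5.628846
z_1 = 5.628846: f = 6.508387, f' = 7.807692 → z_2 = 5.628846 - (6.508387)/(7.807692) = 4.795259

4.7953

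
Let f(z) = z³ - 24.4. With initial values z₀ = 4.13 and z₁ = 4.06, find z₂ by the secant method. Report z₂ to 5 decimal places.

3.21474

f(z_0) = 46.044997, f(z_1) = 42.523416
z_2 = 4.060000 - (42.523416)·(4.060000 - 4.130000)/(42.523416 - (46.044997)) = 3.214744; f(z_2) = 8.823011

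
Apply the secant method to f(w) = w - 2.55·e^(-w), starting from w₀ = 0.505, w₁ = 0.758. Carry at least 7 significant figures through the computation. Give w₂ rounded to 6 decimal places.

0.943167

Secant update: w_(k+1) = w_k − f(w_k)·(w_k − w_(k-1))/(f(w_k) − f(w_(k-1))).
f(w_0) = -1.033939, f(w_1) = -0.436937
w_2 = 0.758000 - (-0.436937)·(0.758000 - 0.505000)/(-0.436937 - (-1.033939)) = 0.943167; f(w_2) = -0.049785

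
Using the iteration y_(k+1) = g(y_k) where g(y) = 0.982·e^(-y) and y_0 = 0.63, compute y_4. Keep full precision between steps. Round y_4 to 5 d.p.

0.56731

y_1 = g(0.630000) = 0.523005
y_2 = g(0.523005) = 0.582067
y_3 = g(0.582067) = 0.548685
y_4 = g(0.548685) = 0.567310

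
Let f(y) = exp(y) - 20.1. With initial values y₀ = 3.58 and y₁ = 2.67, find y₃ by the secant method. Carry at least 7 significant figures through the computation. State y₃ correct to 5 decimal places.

f(y_0) = 15.773541, f(y_1) = -5.660031
y_2 = 2.670000 - (-5.660031)·(2.670000 - 3.580000)/(-5.660031 - (15.773541)) = 2.910307; f(y_2) = -1.737573
y_3 = 2.910307 - (-1.737573)·(2.910307 - 2.670000)/(-1.737573 - (-5.660031)) = 3.016758; f(y_3) = 0.324961

3.01676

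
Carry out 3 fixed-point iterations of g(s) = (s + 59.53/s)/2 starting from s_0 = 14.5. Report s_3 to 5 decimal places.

7.71674

s_1 = g(14.500000) = 9.302759
s_2 = g(9.302759) = 7.850968
s_3 = g(7.850968) = 7.716736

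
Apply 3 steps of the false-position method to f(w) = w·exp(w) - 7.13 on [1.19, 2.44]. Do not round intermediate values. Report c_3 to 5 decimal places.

False-position update: c = (a·f(b) − b·f(a))/(f(b) − f(a)); replace the endpoint whose sign matches f(c).
f(1.190000) = -3.218373, f(2.440000) = 20.864219
step 1: c = 1.357049, f(c) = -1.858257 < 0 → new bracket [1.357049, 2.440000]
step 2: c = 1.445613, f(c) = -0.994162 < 0 → new bracket [1.445613, 2.440000]
step 3: c = 1.490840, f(c) = -0.509444 < 0 → new bracket [1.490840, 2.440000]

1.49084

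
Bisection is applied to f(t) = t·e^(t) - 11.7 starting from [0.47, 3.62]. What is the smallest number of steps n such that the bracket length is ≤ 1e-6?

22

Initial width b − a = 3.62 − 0.47 = 3.150000.
After n steps the width is (b−a)/2^n; need (b−a)/2^n ≤ 1e-6.
So n ≥ log₂(3.150000/1e-6) = log₂(3150000.0000) ≈ 21.5869.
Hence n = 22.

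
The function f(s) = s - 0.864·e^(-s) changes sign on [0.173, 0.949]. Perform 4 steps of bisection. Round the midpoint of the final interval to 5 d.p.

0.53675

f(0.173000) = -0.553743, f(0.949000) = 0.614521 (opposite signs)
step 1: m = 0.561000, f(m) = 0.067969 > 0 → root in [0.173000, 0.561000]
step 2: m = 0.367000, f(m) = -0.231588 < 0 → root in [0.367000, 0.561000]
step 3: m = 0.464000, f(m) = -0.079252 < 0 → root in [0.464000, 0.561000]
step 4: m = 0.512500, f(m) = -0.005033 < 0 → root in [0.512500, 0.561000]
Midpoint of [0.512500, 0.561000] = 0.536750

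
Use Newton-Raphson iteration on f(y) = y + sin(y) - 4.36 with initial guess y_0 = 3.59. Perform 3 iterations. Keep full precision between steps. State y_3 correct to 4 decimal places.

f'(y) = 1 + cos(y)
y_0 = 3.590000: f = -1.203531, f' = 0.098861 → y_1 = 3.590000 - (-1.203531)/(0.098861) = 15.763935
y_1 = 15.763935: f = 11.347992, f' = 0.001566 → y_2 = 15.763935 - (11.347992)/(0.001566) = -7230.790370
y_2 = -7230.790370: f = -7234.235205, f' = 1.403078 → y_3 = -7230.790370 - (-7234.235205)/(1.403078) = -2074.816267

-2074.8163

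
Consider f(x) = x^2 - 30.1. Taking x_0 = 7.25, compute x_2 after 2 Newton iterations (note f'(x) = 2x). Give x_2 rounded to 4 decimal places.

x_0 = 7.250000: f = 22.462500, f' = 14.500000 → x_1 = 7.250000 - (22.462500)/(14.500000) = 5.700862
x_1 = 5.700862: f = 2.399828, f' = 11.401724 → x_2 = 5.700862 - (2.399828)/(11.401724) = 5.490383

5.4904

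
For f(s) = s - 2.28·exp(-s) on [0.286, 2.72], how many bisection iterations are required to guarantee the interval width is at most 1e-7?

25

Initial width b − a = 2.72 − 0.286 = 2.434000.
After n steps the width is (b−a)/2^n; need (b−a)/2^n ≤ 1e-7.
So n ≥ log₂(2.434000/1e-7) = log₂(24340000.0000) ≈ 24.5368.
Hence n = 25.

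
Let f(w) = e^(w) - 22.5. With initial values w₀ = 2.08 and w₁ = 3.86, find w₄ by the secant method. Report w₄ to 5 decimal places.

3.14041

f(w_0) = -14.495531, f(w_1) = 24.965351
w_2 = 3.860000 - (24.965351)·(3.860000 - 2.080000)/(24.965351 - (-14.495531)) = 2.733864; f(w_2) = -7.107754
w_3 = 2.733864 - (-7.107754)·(2.733864 - 3.860000)/(-7.107754 - (24.965351)) = 2.983428; f(w_3) = -2.744576
w_4 = 2.983428 - (-2.744576)·(2.983428 - 2.733864)/(-2.744576 - (-7.107754)) = 3.140412; f(w_4) = 0.613383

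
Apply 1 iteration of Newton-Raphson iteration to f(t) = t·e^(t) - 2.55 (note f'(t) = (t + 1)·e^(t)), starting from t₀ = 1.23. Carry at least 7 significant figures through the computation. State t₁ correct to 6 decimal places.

Newton update: t ← t − f(t)/f'(t).
t_0 = 1.230000: f = 1.658112, f' = 7.629342 → t_1 = 1.230000 - (1.658112)/(7.629342) = 1.012666

1.012666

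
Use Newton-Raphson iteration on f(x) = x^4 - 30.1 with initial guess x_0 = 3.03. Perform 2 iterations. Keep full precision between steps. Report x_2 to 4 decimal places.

f'(x) = 4x^3
x_0 = 3.030000: f = 54.188925, f' = 111.272508 → x_1 = 3.030000 - (54.188925)/(111.272508) = 2.543007
x_1 = 2.543007: f = 11.720601, f' = 65.781337 → x_2 = 2.543007 - (11.720601)/(65.781337) = 2.364832

2.3648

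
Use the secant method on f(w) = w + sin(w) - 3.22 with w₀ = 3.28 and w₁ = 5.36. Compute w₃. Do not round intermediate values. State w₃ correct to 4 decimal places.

f(w_0) = -0.077966, f(w_1) = 1.342473
w_2 = 5.360000 - (1.342473)·(5.360000 - 3.280000)/(1.342473 - (-0.077966)) = 3.394168; f(w_2) = -0.075730
w_3 = 3.394168 - (-0.075730)·(3.394168 - 5.360000)/(-0.075730 - (1.342473)) = 3.499141; f(w_3) = -0.070838

3.4991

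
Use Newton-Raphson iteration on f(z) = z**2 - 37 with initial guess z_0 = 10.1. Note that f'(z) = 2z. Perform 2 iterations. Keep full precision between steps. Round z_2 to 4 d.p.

6.1291

z_0 = 10.100000: f = 65.010000, f' = 20.200000 → z_1 = 10.100000 - (65.010000)/(20.200000) = 6.881683
z_1 = 6.881683: f = 10.357563, f' = 13.763366 → z_2 = 6.881683 - (10.357563)/(13.763366) = 6.129137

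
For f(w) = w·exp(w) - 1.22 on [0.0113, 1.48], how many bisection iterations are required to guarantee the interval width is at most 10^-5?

18

Initial width b − a = 1.48 − 0.0113 = 1.468700.
After n steps the width is (b−a)/2^n; need (b−a)/2^n ≤ 10^-5.
So n ≥ log₂(1.468700/10^-5) = log₂(146870.0000) ≈ 17.1642.
Hence n = 18.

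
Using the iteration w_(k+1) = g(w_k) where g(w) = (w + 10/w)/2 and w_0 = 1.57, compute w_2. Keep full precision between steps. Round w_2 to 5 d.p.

w_1 = g(1.570000) = 3.969713
w_2 = g(3.969713) = 3.244393

3.24439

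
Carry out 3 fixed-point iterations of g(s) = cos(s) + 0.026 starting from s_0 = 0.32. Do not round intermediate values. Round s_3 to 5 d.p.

0.85862

s_1 = g(0.320000) = 0.975235
s_2 = g(0.975235) = 0.586973
s_3 = g(0.586973) = 0.858621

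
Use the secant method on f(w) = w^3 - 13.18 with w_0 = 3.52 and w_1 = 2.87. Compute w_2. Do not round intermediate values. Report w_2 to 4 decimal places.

f(w_0) = 30.434208, f(w_1) = 10.459903
w_2 = 2.870000 - (10.459903)·(2.870000 - 3.520000)/(10.459903 - (30.434208)) = 2.529616; f(w_2) = 3.006901

2.5296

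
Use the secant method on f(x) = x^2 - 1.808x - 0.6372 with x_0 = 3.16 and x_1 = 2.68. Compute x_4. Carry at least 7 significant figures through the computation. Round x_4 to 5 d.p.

2.11154

Secant update: x_(k+1) = x_k − f(x_k)·(x_k − x_(k-1))/(f(x_k) − f(x_(k-1))).
f(x_0) = 3.635120, f(x_1) = 1.699760
x_2 = 2.680000 - (1.699760)·(2.680000 - 3.160000)/(1.699760 - (3.635120)) = 2.258433; f(x_2) = 0.380072
x_3 = 2.258433 - (0.380072)·(2.258433 - 2.680000)/(0.380072 - (1.699760)) = 2.137021; f(x_3) = 0.065924
x_4 = 2.137021 - (0.065924)·(2.137021 - 2.258433)/(0.065924 - (0.380072)) = 2.111542; f(x_4) = 0.003743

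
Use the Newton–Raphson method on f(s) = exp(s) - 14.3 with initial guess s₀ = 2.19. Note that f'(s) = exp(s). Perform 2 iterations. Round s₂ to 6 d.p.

2.668373

s_0 = 2.190000: f = -5.364787, f' = 8.935213 → s_1 = 2.190000 - (-5.364787)/(8.935213) = 2.790410
s_1 = 2.790410: f = 1.987688, f' = 16.287688 → s_2 = 2.790410 - (1.987688)/(16.287688) = 2.668373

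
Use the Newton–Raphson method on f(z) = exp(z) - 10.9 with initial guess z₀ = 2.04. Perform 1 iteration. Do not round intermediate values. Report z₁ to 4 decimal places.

f'(z) = exp(z)
z_0 = 2.040000: f = -3.209391, f' = 7.690609 → z_1 = 2.040000 - (-3.209391)/(7.690609) = 2.457313

2.4573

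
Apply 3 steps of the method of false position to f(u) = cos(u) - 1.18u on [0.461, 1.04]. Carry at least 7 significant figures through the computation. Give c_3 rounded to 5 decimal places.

f(0.461000) = 0.351628, f(1.040000) = -0.720980
step 1: c = 0.650811, f(c) = 0.027636 > 0 → new bracket [0.650811, 1.040000]
step 2: c = 0.665178, f(c) = 0.001896 > 0 → new bracket [0.665178, 1.040000]
step 3: c = 0.666162, f(c) = 0.000129 > 0 → new bracket [0.666162, 1.040000]

0.66616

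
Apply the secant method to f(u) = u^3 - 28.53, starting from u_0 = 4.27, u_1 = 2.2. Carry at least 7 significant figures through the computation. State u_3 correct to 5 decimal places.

f(u_0) = 49.324483, f(u_1) = -17.882000
u_2 = 2.200000 - (-17.882000)·(2.200000 - 4.270000)/(-17.882000 - (49.324483)) = 2.750776; f(u_2) = -7.715507
u_3 = 2.750776 - (-7.715507)·(2.750776 - 2.200000)/(-7.715507 - (-17.882000)) = 3.168769; f(u_3) = 3.287914

3.16877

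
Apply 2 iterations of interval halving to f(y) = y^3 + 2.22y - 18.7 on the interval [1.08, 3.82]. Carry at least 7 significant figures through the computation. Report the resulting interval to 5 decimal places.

f(1.080000) = -15.042688, f(3.820000) = 45.523368 (opposite signs)
step 1: m = 2.450000, f(m) = 1.445125 > 0 → root in [1.080000, 2.450000]
step 2: m = 1.765000, f(m) = -9.283328 < 0 → root in [1.765000, 2.450000]

[1.76500, 2.45000]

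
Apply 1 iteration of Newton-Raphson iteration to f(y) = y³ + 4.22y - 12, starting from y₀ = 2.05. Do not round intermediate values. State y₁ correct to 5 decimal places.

Newton update: y ← y − f(y)/f'(y).
f'(y) = 3y² + 4.22
y_0 = 2.050000: f = 5.266125, f' = 16.827500 → y_1 = 2.050000 - (5.266125)/(16.827500) = 1.737052

1.73705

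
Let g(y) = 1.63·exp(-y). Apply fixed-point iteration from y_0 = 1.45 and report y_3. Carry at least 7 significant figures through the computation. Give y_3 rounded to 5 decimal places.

y_1 = g(1.450000) = 0.382350
y_2 = g(0.382350) = 1.112078
y_3 = g(1.112078) = 0.536066

0.53607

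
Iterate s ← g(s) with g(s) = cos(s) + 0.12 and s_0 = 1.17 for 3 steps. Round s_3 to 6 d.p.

s_1 = g(1.170000) = 0.510152
s_2 = g(0.510152) = 0.992670
s_3 = g(0.992670) = 0.666455

0.666455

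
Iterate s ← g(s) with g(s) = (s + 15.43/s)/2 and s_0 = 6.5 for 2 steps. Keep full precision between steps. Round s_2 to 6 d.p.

s_1 = g(6.500000) = 4.436923
s_2 = g(4.436923) = 3.957279

3.957279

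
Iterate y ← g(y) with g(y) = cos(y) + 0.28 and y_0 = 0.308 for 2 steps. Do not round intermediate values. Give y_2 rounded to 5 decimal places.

y_1 = g(0.308000) = 1.232942
y_2 = g(1.232942) = 0.611464

0.61146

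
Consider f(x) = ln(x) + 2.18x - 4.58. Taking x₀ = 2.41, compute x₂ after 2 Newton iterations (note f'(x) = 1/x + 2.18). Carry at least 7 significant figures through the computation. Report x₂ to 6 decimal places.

1.824960

x_0 = 2.410000: f = 1.553427, f' = 2.594938 → x_1 = 2.410000 - (1.553427)/(2.594938) = 1.811363
x_1 = 1.811363: f = -0.037150, f' = 2.732071 → x_2 = 1.811363 - (-0.037150)/(2.732071) = 1.824960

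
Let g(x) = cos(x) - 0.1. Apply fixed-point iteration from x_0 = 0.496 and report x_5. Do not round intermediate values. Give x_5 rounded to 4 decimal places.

0.6946

x_1 = g(0.496000) = 0.779493
x_2 = g(0.779493) = 0.611270
x_3 = g(0.611270) = 0.718920
x_4 = g(0.718920) = 0.652517
x_5 = g(0.652517) = 0.694558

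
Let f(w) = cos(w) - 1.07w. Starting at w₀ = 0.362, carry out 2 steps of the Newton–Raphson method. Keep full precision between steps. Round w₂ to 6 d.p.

Newton update: w ← w − f(w)/f'(w).
f'(w) = -sin(w) - 1.07
w_0 = 0.362000: f = 0.547850, f' = -1.424145 → w_1 = 0.362000 - (0.547850)/(-1.424145) = 0.746687
w_1 = 0.746687: f = -0.065012, f' = -1.749211 → w_2 = 0.746687 - (-0.065012)/(-1.749211) = 0.709521

0.709521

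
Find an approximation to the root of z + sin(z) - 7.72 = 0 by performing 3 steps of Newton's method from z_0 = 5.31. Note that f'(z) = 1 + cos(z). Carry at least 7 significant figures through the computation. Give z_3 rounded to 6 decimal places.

7.035957

Newton update: z ← z − f(z)/f'(z).
z_0 = 5.310000: f = -3.236682, f' = 1.562669 → z_1 = 5.310000 - (-3.236682)/(1.562669) = 7.381252
z_1 = 7.381252: f = 0.551581, f' = 1.455318 → z_2 = 7.381252 - (0.551581)/(1.455318) = 7.002242
z_2 = 7.002242: f = -0.059084, f' = 1.752428 → z_3 = 7.002242 - (-0.059084)/(1.752428) = 7.035957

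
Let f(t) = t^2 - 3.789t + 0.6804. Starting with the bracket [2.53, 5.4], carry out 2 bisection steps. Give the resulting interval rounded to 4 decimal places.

f(2.530000) = -2.504870, f(5.400000) = 9.379800 (opposite signs)
step 1: m = 3.965000, f(m) = 1.378240 > 0 → root in [2.530000, 3.965000]
step 2: m = 3.247500, f(m) = -1.078121 < 0 → root in [3.247500, 3.965000]

[3.2475, 3.9650]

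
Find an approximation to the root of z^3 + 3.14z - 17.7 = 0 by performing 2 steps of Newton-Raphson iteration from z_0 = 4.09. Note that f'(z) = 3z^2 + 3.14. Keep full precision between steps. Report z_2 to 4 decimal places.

z_0 = 4.090000: f = 63.560529, f' = 53.324300 → z_1 = 4.090000 - (63.560529)/(53.324300) = 2.898038
z_1 = 2.898038: f = 15.739377, f' = 28.335876 → z_2 = 2.898038 - (15.739377)/(28.335876) = 2.342581

2.3426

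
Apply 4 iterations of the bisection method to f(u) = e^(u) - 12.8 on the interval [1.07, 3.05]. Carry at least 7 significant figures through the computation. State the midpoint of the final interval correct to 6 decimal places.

f(1.070000) = -9.884621, f(3.050000) = 8.315344 (opposite signs)
step 1: m = 2.060000, f(m) = -4.954030 < 0 → root in [2.060000, 3.050000]
step 2: m = 2.555000, f(m) = 0.071300 > 0 → root in [2.060000, 2.555000]
step 3: m = 2.307500, f(m) = -2.750730 < 0 → root in [2.307500, 2.555000]
step 4: m = 2.431250, f(m) = -1.426910 < 0 → root in [2.431250, 2.555000]
Midpoint of [2.431250, 2.555000] = 2.493125

2.493125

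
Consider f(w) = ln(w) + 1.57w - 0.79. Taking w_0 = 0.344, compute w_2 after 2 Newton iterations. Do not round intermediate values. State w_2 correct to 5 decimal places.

0.71379

f'(w) = 1/w + 1.57
w_0 = 0.344000: f = -1.317034, f' = 4.476977 → w_1 = 0.344000 - (-1.317034)/(4.476977) = 0.638179
w_1 = 0.638179: f = -0.237195, f' = 3.136958 → w_2 = 0.638179 - (-0.237195)/(3.136958) = 0.713792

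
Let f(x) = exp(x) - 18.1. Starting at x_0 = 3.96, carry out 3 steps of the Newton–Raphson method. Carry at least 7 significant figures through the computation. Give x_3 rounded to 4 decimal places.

f'(x) = exp(x)
x_0 = 3.960000: f = 34.357326, f' = 52.457326 → x_1 = 3.960000 - (34.357326)/(52.457326) = 3.305042
x_1 = 3.305042: f = 9.149696, f' = 27.249696 → x_2 = 3.305042 - (9.149696)/(27.249696) = 2.969270
x_2 = 2.969270: f = 1.377695, f' = 19.477695 → x_3 = 2.969270 - (1.377695)/(19.477695) = 2.898538

2.8985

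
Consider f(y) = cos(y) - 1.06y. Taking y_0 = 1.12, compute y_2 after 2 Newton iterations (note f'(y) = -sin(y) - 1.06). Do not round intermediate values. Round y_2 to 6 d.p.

Newton update: y ← y − f(y)/f'(y).
y_0 = 1.120000: f = -0.751518, f' = -1.960100 → y_1 = 1.120000 - (-0.751518)/(-1.960100) = 0.736592
y_1 = 0.736592: f = -0.040026, f' = -1.731768 → y_2 = 0.736592 - (-0.040026)/(-1.731768) = 0.713480

0.713480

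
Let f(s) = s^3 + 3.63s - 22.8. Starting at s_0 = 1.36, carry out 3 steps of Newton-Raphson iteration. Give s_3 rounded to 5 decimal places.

2.41615

f'(s) = 3s^2 + 3.63
s_0 = 1.360000: f = -15.347744, f' = 9.178800 → s_1 = 1.360000 - (-15.347744)/(9.178800) = 3.032086
s_1 = 3.032086: f = 16.082096, f' = 31.210639 → s_2 = 3.032086 - (16.082096)/(31.210639) = 2.516810
s_2 = 2.516810: f = 2.278332, f' = 22.632998 → s_3 = 2.516810 - (2.278332)/(22.632998) = 2.416146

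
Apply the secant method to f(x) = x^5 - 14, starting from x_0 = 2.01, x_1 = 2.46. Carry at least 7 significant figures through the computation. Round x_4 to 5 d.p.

f(x_0) = 18.808040, f(x_1) = 76.089782
x_2 = 2.460000 - (76.089782)·(2.460000 - 2.010000)/(76.089782 - (18.808040)) = 1.862246; f(x_2) = 8.396751
x_3 = 1.862246 - (8.396751)·(1.862246 - 2.460000)/(8.396751 - (76.089782)) = 1.788099; f(x_3) = 4.279248
x_4 = 1.788099 - (4.279248)·(1.788099 - 1.862246)/(4.279248 - (8.396751)) = 1.711040; f(x_4) = 0.665651

1.71104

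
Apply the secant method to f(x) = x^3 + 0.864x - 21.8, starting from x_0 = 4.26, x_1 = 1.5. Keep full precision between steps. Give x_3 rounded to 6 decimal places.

3.088182

f(x_0) = 59.189416, f(x_1) = -17.129000
x_2 = 1.500000 - (-17.129000)·(1.500000 - 4.260000)/(-17.129000 - (59.189416)) = 2.119458; f(x_2) = -10.447969
x_3 = 2.119458 - (-10.447969)·(2.119458 - 1.500000)/(-10.447969 - (-17.129000)) = 3.088182; f(x_3) = 10.319772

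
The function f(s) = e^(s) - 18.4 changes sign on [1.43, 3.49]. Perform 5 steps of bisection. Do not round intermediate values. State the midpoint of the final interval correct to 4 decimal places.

f(1.430000) = -14.221301, f(3.490000) = 14.385948 (opposite signs)
step 1: m = 2.460000, f(m) = -6.695188 < 0 → root in [2.460000, 3.490000]
step 2: m = 2.975000, f(m) = 1.189623 > 0 → root in [2.460000, 2.975000]
step 3: m = 2.717500, f(m) = -3.257581 < 0 → root in [2.717500, 2.975000]
step 4: m = 2.846250, f(m) = -1.176926 < 0 → root in [2.846250, 2.975000]
step 5: m = 2.910625, f(m) = -0.031725 < 0 → root in [2.910625, 2.975000]
Midpoint of [2.910625, 2.975000] = 2.942813

2.9428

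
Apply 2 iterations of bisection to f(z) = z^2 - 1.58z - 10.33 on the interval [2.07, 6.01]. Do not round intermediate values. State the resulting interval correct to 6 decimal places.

[4.040000, 5.025000]

f(2.070000) = -9.315700, f(6.010000) = 16.294300 (opposite signs)
step 1: m = 4.040000, f(m) = -0.391600 < 0 → root in [4.040000, 6.010000]
step 2: m = 5.025000, f(m) = 6.981125 > 0 → root in [4.040000, 5.025000]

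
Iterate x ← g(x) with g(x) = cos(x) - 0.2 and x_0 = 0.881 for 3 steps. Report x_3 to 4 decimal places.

0.5608

x_1 = g(0.881000) = 0.436380
x_2 = g(0.436380) = 0.706288
x_3 = g(0.706288) = 0.560777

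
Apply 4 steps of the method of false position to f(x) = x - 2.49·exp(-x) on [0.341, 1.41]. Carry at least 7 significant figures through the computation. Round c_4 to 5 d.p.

0.95689

f(0.341000) = -1.429537, f(1.410000) = 0.802083
step 1: c = 1.025783, f(c) = 0.133079 > 0 → new bracket [0.341000, 1.025783]
step 2: c = 0.967464, f(c) = 0.021150 > 0 → new bracket [0.341000, 0.967464]
step 3: c = 0.958330, f(c) = 0.003334 > 0 → new bracket [0.341000, 0.958330]
step 4: c = 0.956894, f(c) = 0.000525 > 0 → new bracket [0.341000, 0.956894]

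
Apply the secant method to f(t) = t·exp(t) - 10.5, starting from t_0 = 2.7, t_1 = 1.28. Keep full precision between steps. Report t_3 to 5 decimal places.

Secant update: t_(k+1) = t_k − f(t_k)·(t_k − t_(k-1))/(f(t_k) − f(t_(k-1))).
f(t_0) = 29.675276, f(t_1) = -5.896301
t_2 = 1.280000 - (-5.896301)·(1.280000 - 2.700000)/(-5.896301 - (29.675276)) = 1.515377; f(t_2) = -3.603307
t_3 = 1.515377 - (-3.603307)·(1.515377 - 1.280000)/(-3.603307 - (-5.896301)) = 1.885259; f(t_3) = 1.920209

1.88526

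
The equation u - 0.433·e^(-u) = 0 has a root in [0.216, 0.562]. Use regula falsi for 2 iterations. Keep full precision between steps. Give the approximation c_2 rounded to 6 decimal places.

0.315794

f(0.216000) = -0.132883, f(0.562000) = 0.315161
step 1: c = 0.318619, f(c) = 0.003761 > 0 → new bracket [0.216000, 0.318619]
step 2: c = 0.315794, f(c) = 0.000046 > 0 → new bracket [0.216000, 0.315794]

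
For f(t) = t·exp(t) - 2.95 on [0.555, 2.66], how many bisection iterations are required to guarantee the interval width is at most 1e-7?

Initial width b − a = 2.66 − 0.555 = 2.105000.
After n steps the width is (b−a)/2^n; need (b−a)/2^n ≤ 1e-7.
So n ≥ log₂(2.105000/1e-7) = log₂(21050000.0000) ≈ 24.3273.
Hence n = 25.

25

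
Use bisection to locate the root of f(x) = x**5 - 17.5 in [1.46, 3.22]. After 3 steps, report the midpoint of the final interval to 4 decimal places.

f(1.460000) = -10.866171, f(3.220000) = 328.661974 (opposite signs)
step 1: m = 2.340000, f(m) = 52.658337 > 0 → root in [1.460000, 2.340000]
step 2: m = 1.900000, f(m) = 7.260990 > 0 → root in [1.460000, 1.900000]
step 3: m = 1.680000, f(m) = -4.117218 < 0 → root in [1.680000, 1.900000]
Midpoint of [1.680000, 1.900000] = 1.790000

1.7900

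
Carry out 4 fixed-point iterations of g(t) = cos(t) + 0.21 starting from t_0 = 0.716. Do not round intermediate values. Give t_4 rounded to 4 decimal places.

t_1 = g(0.716000) = 0.964437
t_2 = g(0.964437) = 0.779879
t_3 = g(0.779879) = 0.920998
t_4 = g(0.920998) = 0.815026

0.8150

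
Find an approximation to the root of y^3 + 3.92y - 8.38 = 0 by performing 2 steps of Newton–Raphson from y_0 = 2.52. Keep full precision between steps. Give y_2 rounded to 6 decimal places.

f'(y) = 3y^2 + 3.92
y_0 = 2.520000: f = 17.501408, f' = 22.971200 → y_1 = 2.520000 - (17.501408)/(22.971200) = 1.758115
y_1 = 1.758115: f = 3.946091, f' = 13.192907 → y_2 = 1.758115 - (3.946091)/(13.192907) = 1.459008

1.459008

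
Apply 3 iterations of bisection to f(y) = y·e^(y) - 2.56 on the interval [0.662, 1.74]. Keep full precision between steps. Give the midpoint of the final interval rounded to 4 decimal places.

0.9989

f(0.662000) = -1.276603, f(1.740000) = 7.353378 (opposite signs)
step 1: m = 1.201000, f(m) = 1.431450 > 0 → root in [0.662000, 1.201000]
step 2: m = 0.931500, f(m) = -0.195561 < 0 → root in [0.931500, 1.201000]
step 3: m = 1.066250, f(m) = 0.536888 > 0 → root in [0.931500, 1.066250]
Midpoint of [0.931500, 1.066250] = 0.998875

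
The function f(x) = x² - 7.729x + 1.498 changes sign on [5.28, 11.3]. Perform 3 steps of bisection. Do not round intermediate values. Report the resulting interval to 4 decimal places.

[6.7850, 7.5375]

f(5.280000) = -11.432720, f(11.300000) = 41.850300 (opposite signs)
step 1: m = 8.290000, f(m) = 6.148690 > 0 → root in [5.280000, 8.290000]
step 2: m = 6.785000, f(m) = -4.907040 < 0 → root in [6.785000, 8.290000]
step 3: m = 7.537500, f(m) = 0.054569 > 0 → root in [6.785000, 7.537500]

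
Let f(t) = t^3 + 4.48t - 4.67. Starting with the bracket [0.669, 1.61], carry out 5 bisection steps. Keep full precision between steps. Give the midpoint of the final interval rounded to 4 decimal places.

0.8895

f(0.669000) = -1.373462, f(1.610000) = 6.716081 (opposite signs)
step 1: m = 1.139500, f(m) = 1.914555 > 0 → root in [0.669000, 1.139500]
step 2: m = 0.904250, f(m) = 0.120416 > 0 → root in [0.669000, 0.904250]
step 3: m = 0.786625, f(m) = -0.659173 < 0 → root in [0.786625, 0.904250]
step 4: m = 0.845438, f(m) = -0.278151 < 0 → root in [0.845438, 0.904250]
step 5: m = 0.874844, f(m) = -0.081137 < 0 → root in [0.874844, 0.904250]
Midpoint of [0.874844, 0.904250] = 0.889547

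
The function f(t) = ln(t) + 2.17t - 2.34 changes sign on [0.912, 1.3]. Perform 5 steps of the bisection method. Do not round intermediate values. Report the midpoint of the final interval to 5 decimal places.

f(0.912000) = -0.453075, f(1.300000) = 0.743364 (opposite signs)
step 1: m = 1.106000, f(m) = 0.160770 > 0 → root in [0.912000, 1.106000]
step 2: m = 1.009000, f(m) = -0.141510 < 0 → root in [1.009000, 1.106000]
step 3: m = 1.057500, f(m) = 0.010683 > 0 → root in [1.009000, 1.057500]
step 4: m = 1.033250, f(m) = -0.065138 < 0 → root in [1.033250, 1.057500]
step 5: m = 1.045375, f(m) = -0.027161 < 0 → root in [1.045375, 1.057500]
Midpoint of [1.045375, 1.057500] = 1.051438

1.05144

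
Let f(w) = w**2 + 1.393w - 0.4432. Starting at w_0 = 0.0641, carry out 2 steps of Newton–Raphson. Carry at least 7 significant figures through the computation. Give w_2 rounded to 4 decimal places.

f'(w) = 2w + 1.393
w_0 = 0.064100: f = -0.349800, f' = 1.521200 → w_1 = 0.064100 - (-0.349800)/(1.521200) = 0.294050
w_1 = 0.294050: f = 0.052877, f' = 1.981100 → w_2 = 0.294050 - (0.052877)/(1.981100) = 0.267359

0.2674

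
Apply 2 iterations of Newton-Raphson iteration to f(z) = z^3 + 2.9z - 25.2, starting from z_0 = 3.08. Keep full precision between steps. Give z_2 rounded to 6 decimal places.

f'(z) = 3z^2 + 2.9
z_0 = 3.080000: f = 12.950112, f' = 31.359200 → z_1 = 3.080000 - (12.950112)/(31.359200) = 2.667039
z_1 = 2.667039: f = 1.505332, f' = 24.239299 → z_2 = 2.667039 - (1.505332)/(24.239299) = 2.604937

2.604937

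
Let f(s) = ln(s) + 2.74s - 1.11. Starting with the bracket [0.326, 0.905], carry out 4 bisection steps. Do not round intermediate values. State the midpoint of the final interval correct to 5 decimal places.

0.59741

f(0.326000) = -1.337618, f(0.905000) = 1.269880 (opposite signs)
step 1: m = 0.615500, f(m) = 0.091150 > 0 → root in [0.326000, 0.615500]
step 2: m = 0.470750, f(m) = -0.573573 < 0 → root in [0.470750, 0.615500]
step 3: m = 0.543125, f(m) = -0.232253 < 0 → root in [0.543125, 0.615500]
step 4: m = 0.579313, f(m) = -0.068597 < 0 → root in [0.579313, 0.615500]
Midpoint of [0.579313, 0.615500] = 0.597406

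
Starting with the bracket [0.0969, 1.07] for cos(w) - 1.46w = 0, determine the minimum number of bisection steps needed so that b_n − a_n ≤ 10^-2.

Initial width b − a = 1.07 − 0.0969 = 0.973100.
After n steps the width is (b−a)/2^n; need (b−a)/2^n ≤ 10^-2.
So n ≥ log₂(0.973100/10^-2) = log₂(97.3100) ≈ 6.6045.
Hence n = 7.

7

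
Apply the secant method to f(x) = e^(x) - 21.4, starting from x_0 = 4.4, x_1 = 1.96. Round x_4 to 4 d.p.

2.9126

f(x_0) = 60.050869, f(x_1) = -14.300673
x_2 = 1.960000 - (-14.300673)·(1.960000 - 4.400000)/(-14.300673 - (60.050869)) = 2.429306; f(x_2) = -10.048996
x_3 = 2.429306 - (-10.048996)·(2.429306 - 1.960000)/(-10.048996 - (-14.300673)) = 3.538529; f(x_3) = 13.016247
x_4 = 3.538529 - (13.016247)·(3.538529 - 2.429306)/(13.016247 - (-10.048996)) = 2.912569; f(x_4) = -2.995983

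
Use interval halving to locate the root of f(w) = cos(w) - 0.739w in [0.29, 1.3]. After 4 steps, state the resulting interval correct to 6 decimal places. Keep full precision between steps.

f(0.290000) = 0.743934, f(1.300000) = -0.693201 (opposite signs)
step 1: m = 0.795000, f(m) = 0.112780 > 0 → root in [0.795000, 1.300000]
step 2: m = 1.047500, f(m) = -0.274364 < 0 → root in [0.795000, 1.047500]
step 3: m = 0.921250, f(m) = -0.075979 < 0 → root in [0.795000, 0.921250]
step 4: m = 0.858125, f(m) = 0.019703 > 0 → root in [0.858125, 0.921250]

[0.858125, 0.921250]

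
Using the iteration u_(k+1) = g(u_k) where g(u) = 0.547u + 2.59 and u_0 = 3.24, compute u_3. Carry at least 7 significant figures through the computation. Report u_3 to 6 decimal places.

u_1 = g(3.240000) = 4.362280
u_2 = g(4.362280) = 4.976167
u_3 = g(4.976167) = 5.311963

5.311963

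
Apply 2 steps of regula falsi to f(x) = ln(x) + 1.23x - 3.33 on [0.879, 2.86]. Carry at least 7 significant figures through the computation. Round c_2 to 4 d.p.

False-position update: c = (a·f(b) − b·f(a))/(f(b) − f(a)); replace the endpoint whose sign matches f(c).
f(0.879000) = -2.377800, f(2.860000) = 1.238622
step 1: c = 2.181509, f(c) = 0.133273 > 0 → new bracket [0.879000, 2.181509]
step 2: c = 2.112380, f(c) = 0.016042 > 0 → new bracket [0.879000, 2.112380]

2.1124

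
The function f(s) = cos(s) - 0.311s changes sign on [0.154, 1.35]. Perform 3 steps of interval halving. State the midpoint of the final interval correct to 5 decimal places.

f(0.154000) = 0.940271, f(1.350000) = -0.200843 (opposite signs)
step 1: m = 0.752000, f(m) = 0.496452 > 0 → root in [0.752000, 1.350000]
step 2: m = 1.051000, f(m) = 0.169842 > 0 → root in [1.051000, 1.350000]
step 3: m = 1.200500, f(m) = -0.011464 < 0 → root in [1.051000, 1.200500]
Midpoint of [1.051000, 1.200500] = 1.125750

1.12575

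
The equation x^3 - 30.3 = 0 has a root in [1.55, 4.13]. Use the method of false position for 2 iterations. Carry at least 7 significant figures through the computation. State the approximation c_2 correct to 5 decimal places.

2.96119

f(1.550000) = -26.576125, f(4.130000) = 40.144997
step 1: c = 2.577657, f(c) = -13.173241 < 0 → new bracket [2.577657, 4.130000]
step 2: c = 2.961191, f(c) = -4.334338 < 0 → new bracket [2.961191, 4.130000]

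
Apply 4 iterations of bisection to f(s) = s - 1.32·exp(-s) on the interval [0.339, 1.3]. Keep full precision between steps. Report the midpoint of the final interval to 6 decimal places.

0.669344

f(0.339000) = -0.601477, f(1.300000) = 0.940258 (opposite signs)
step 1: m = 0.819500, f(m) = 0.237839 > 0 → root in [0.339000, 0.819500]
step 2: m = 0.579250, f(m) = -0.160370 < 0 → root in [0.579250, 0.819500]
step 3: m = 0.699375, f(m) = 0.043473 > 0 → root in [0.579250, 0.699375]
step 4: m = 0.639313, f(m) = -0.057192 < 0 → root in [0.639313, 0.699375]
Midpoint of [0.639313, 0.699375] = 0.669344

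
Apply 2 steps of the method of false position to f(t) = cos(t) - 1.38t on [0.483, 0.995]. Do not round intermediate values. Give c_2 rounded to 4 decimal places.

False-position update: c = (a·f(b) − b·f(a))/(f(b) − f(a)); replace the endpoint whose sign matches f(c).
f(0.483000) = 0.219066, f(0.995000) = -0.828597
step 1: c = 0.590059, f(c) = 0.016627 > 0 → new bracket [0.590059, 0.995000]
step 2: c = 0.598025, f(c) = 0.001175 > 0 → new bracket [0.598025, 0.995000]

0.5980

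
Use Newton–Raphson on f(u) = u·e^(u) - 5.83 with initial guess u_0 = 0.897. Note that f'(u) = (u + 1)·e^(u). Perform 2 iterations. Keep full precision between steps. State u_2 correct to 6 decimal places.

1.457780

Newton update: u ← u − f(u)/f'(u).
u_0 = 0.897000: f = -3.630345, f' = 4.651890 → u_1 = 0.897000 - (-3.630345)/(4.651890) = 1.677402
u_1 = 1.677402: f = 3.146843, f' = 14.328478 → u_2 = 1.677402 - (3.146843)/(14.328478) = 1.457780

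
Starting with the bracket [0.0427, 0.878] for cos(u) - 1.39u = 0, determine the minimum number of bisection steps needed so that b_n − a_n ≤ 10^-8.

Initial width b − a = 0.878 − 0.0427 = 0.835300.
After n steps the width is (b−a)/2^n; need (b−a)/2^n ≤ 10^-8.
So n ≥ log₂(0.835300/10^-8) = log₂(83530000.0000) ≈ 26.3158.
Hence n = 27.

27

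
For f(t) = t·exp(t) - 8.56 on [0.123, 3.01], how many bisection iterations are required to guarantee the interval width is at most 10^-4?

15

Initial width b − a = 3.01 − 0.123 = 2.887000.
After n steps the width is (b−a)/2^n; need (b−a)/2^n ≤ 10^-4.
So n ≥ log₂(2.887000/10^-4) = log₂(28870.0000) ≈ 14.8173.
Hence n = 15.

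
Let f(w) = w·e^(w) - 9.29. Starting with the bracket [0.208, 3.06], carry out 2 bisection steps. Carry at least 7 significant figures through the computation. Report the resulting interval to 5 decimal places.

f(0.208000) = -9.033908, f(3.060000) = 55.972325 (opposite signs)
step 1: m = 1.634000, f(m) = -0.916843 < 0 → root in [1.634000, 3.060000]
step 2: m = 2.347000, f(m) = 15.245914 > 0 → root in [1.634000, 2.347000]

[1.63400, 2.34700]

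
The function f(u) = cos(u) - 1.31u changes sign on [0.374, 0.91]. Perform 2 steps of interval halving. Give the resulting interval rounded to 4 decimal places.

f(0.374000) = 0.440933, f(0.910000) = -0.578354 (opposite signs)
step 1: m = 0.642000, f(m) = -0.040120 < 0 → root in [0.374000, 0.642000]
step 2: m = 0.508000, f(m) = 0.208239 > 0 → root in [0.508000, 0.642000]

[0.5080, 0.6420]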